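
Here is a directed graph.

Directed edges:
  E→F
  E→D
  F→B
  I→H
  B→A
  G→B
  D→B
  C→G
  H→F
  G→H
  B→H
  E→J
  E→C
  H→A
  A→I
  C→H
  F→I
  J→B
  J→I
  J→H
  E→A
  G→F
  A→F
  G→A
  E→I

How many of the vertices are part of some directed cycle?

5

A vertex is on a directed cycle iff it belongs to a strongly connected component of size ≥ 2 (or has a self-loop).
The vertices on cycles are {A, B, F, H, I} — 5 in total.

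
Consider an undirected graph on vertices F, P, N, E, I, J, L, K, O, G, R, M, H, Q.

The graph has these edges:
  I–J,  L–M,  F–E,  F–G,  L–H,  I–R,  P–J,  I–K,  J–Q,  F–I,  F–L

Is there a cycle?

No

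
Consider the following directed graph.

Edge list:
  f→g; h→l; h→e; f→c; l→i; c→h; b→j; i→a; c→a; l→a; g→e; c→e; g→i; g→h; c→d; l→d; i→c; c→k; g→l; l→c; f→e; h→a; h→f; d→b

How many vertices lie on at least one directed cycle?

6

A vertex is on a directed cycle iff it belongs to a strongly connected component of size ≥ 2 (or has a self-loop).
The vertices on cycles are {c, f, g, h, i, l} — 6 in total.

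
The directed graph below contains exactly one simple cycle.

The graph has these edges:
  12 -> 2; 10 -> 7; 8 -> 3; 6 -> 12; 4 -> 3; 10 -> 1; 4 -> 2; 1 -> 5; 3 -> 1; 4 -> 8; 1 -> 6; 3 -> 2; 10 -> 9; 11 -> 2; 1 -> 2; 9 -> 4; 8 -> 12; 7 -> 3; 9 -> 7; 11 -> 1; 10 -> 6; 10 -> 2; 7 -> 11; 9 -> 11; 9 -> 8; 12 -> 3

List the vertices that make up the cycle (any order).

DFS with gray/black marking from 6:
6 gray
  12 gray
    2 gray
    2 black
    3 gray
      3→2: 2 black — skip
      1 gray
        5 gray
        5 black
        1→2: 2 black — skip
        1→6: 6 is gray → back edge
Back edge closes the cycle 6 → 12 → 3 → 1 → 6; its vertices are {1, 3, 6, 12}.

1, 3, 6, 12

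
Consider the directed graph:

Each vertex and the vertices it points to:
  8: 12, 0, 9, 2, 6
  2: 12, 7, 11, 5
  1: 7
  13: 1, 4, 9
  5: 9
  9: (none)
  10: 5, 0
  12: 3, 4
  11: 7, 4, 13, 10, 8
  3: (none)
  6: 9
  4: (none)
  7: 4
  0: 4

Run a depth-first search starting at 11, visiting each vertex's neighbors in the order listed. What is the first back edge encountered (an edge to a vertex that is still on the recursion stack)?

2->11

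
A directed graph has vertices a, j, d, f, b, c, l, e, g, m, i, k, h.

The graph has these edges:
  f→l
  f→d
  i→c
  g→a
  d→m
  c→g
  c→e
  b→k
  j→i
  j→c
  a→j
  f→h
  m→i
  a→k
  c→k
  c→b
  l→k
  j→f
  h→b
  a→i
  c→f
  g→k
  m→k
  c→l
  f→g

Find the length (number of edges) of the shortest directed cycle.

For each vertex v, BFS finds the shortest path from v back to v.
The shortest such closed walk is f → g → a → j → f, length 4.

4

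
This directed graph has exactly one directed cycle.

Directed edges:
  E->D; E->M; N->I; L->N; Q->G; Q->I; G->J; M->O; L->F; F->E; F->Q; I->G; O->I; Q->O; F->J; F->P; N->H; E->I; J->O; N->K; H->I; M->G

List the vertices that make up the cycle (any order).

DFS with gray/black marking from J:
J gray
  O gray
    I gray
      G gray
        G→J: J is gray → back edge
Back edge closes the cycle J → O → I → G → J; its vertices are {G, I, J, O}.

G, I, J, O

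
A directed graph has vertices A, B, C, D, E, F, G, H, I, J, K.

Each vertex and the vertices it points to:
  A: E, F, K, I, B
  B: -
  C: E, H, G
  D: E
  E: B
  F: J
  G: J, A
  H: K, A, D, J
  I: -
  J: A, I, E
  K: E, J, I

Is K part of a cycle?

Yes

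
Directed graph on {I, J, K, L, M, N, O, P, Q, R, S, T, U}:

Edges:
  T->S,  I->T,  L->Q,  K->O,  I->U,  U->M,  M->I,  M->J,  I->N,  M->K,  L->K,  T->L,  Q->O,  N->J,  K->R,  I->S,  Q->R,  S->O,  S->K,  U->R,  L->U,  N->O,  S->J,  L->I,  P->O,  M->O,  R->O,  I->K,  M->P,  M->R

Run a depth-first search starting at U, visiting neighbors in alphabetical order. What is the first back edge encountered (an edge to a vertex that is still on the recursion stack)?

L->I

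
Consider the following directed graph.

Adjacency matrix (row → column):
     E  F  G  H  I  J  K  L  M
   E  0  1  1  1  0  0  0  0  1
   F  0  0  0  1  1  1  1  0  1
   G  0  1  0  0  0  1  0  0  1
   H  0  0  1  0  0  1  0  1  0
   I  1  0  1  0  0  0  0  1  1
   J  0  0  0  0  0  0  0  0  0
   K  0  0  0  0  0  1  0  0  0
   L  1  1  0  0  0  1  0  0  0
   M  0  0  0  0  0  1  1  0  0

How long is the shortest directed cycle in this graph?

For each vertex v, BFS finds the shortest path from v back to v.
The shortest such closed walk is E → F → I → E, length 3.

3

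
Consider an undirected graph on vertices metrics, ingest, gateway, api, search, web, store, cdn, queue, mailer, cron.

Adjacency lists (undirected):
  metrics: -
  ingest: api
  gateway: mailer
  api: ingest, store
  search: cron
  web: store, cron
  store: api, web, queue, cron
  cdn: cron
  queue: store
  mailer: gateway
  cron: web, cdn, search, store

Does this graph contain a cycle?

DFS, tracking each vertex's parent; an edge to a visited non-parent vertex closes a cycle.
Start from metrics:
visit metrics (parent –)
visit ingest (parent –)
  visit api (parent ingest)
    api–ingest: parent, skip
    visit store (parent api)
      store–api: parent, skip
      visit web (parent store)
        web–store: parent, skip
        visit cron (parent web)
          cron–web: parent, skip
          visit cdn (parent cron)
            cdn–cron: parent, skip
          visit search (parent cron)
            search–cron: parent, skip
          cron–store: store visited and ≠ parent → cycle
Cycle: store – web – cron – store.

Yes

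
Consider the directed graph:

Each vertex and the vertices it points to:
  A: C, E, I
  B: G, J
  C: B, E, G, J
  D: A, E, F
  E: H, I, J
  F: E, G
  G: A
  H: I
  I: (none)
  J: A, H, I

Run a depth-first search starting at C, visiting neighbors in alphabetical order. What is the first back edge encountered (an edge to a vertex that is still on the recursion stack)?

A→C

DFS from C (visiting neighbors in alphabetical order); mark gray on enter, black on exit:
C gray
  B gray
    G gray
      A gray
        A→C: C is gray → back edge
First back edge: A → C.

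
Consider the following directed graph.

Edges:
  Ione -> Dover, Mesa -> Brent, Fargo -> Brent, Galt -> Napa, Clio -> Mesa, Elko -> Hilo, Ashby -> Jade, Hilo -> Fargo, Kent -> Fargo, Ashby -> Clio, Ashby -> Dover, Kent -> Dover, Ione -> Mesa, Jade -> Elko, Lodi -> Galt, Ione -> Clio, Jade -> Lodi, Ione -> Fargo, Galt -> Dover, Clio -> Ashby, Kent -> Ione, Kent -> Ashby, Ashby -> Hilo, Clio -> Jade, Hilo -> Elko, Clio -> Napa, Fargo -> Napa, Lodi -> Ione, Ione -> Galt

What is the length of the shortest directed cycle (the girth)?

2

For each vertex v, BFS finds the shortest path from v back to v.
The shortest such closed walk is Ashby → Clio → Ashby, length 2.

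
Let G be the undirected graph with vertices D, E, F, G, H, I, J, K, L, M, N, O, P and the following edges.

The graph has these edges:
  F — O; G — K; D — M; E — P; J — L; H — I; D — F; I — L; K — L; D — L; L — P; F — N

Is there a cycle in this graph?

DFS, tracking each vertex's parent; an edge to a visited non-parent vertex closes a cycle.
Start from M:
visit M (parent –)
  visit D (parent M)
    visit L (parent D)
      visit P (parent L)
        P–L: parent, skip
        visit E (parent P)
          E–P: parent, skip
      visit J (parent L)
        J–L: parent, skip
      L–D: parent, skip
      visit K (parent L)
        K–L: parent, skip
        visit G (parent K)
          G–K: parent, skip
      visit I (parent L)
        I–L: parent, skip
        visit H (parent I)
          H–I: parent, skip
    D–M: parent, skip
    visit F (parent D)
      visit O (parent F)
        O–F: parent, skip
      F–D: parent, skip
      visit N (parent F)
        N–F: parent, skip
No non-parent visited neighbor found — the graph is a forest.

No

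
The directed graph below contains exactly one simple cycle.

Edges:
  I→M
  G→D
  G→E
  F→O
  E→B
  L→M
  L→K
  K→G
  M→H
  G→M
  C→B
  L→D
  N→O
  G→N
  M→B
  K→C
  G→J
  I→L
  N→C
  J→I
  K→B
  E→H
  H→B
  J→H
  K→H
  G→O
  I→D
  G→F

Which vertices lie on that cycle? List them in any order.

G, I, J, K, L

DFS with gray/black marking from G:
G gray
  N gray
    C gray
      B gray
      B black
    C black
    O gray
    O black
  N black
  E gray
    H gray
      H→B: B black — skip
    H black
    E→B: B black — skip
  E black
  D gray
  D black
  F gray
    F→O: O black — skip
  F black
  G→O: O black — skip
  M gray
    M→H: H black — skip
    M→B: B black — skip
  M black
  J gray
    I gray
      L gray
        K gray
          K→H: H black — skip
          K→C: C black — skip
          K→B: B black — skip
          K→G: G is gray → back edge
Back edge closes the cycle G → J → I → L → K → G; its vertices are {G, I, J, K, L}.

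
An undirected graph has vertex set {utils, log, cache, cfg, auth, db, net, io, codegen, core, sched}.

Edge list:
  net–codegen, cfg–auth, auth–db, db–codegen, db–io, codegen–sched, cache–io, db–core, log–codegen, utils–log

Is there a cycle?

No

DFS, tracking each vertex's parent; an edge to a visited non-parent vertex closes a cycle.
Start from cfg:
visit cfg (parent –)
  visit auth (parent cfg)
    visit db (parent auth)
      db–auth: parent, skip
      visit core (parent db)
        core–db: parent, skip
      visit codegen (parent db)
        visit log (parent codegen)
          log–codegen: parent, skip
          visit utils (parent log)
            utils–log: parent, skip
        codegen–db: parent, skip
        visit sched (parent codegen)
          sched–codegen: parent, skip
        visit net (parent codegen)
          net–codegen: parent, skip
      visit io (parent db)
        visit cache (parent io)
          cache–io: parent, skip
        io–db: parent, skip
    auth–cfg: parent, skip
No non-parent visited neighbor found — the graph is a forest.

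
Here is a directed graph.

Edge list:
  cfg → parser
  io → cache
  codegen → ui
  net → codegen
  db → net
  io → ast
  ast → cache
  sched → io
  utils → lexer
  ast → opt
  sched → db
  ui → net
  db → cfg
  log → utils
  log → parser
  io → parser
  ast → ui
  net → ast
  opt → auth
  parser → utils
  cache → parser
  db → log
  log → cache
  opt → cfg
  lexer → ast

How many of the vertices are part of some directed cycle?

10

A vertex is on a directed cycle iff it belongs to a strongly connected component of size ≥ 2 (or has a self-loop).
The vertices on cycles are {ui, ast, cfg, net, opt, cache, lexer, utils, parser, codegen} — 10 in total.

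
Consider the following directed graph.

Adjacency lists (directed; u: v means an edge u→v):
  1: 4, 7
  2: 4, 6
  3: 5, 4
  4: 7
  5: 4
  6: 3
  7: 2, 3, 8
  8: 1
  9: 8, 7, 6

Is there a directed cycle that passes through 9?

No

9 lies on a cycle iff there is a path from 9 back to itself.
Exploring from 9, it never reaches itself; equivalently, its strongly connected component is a singleton.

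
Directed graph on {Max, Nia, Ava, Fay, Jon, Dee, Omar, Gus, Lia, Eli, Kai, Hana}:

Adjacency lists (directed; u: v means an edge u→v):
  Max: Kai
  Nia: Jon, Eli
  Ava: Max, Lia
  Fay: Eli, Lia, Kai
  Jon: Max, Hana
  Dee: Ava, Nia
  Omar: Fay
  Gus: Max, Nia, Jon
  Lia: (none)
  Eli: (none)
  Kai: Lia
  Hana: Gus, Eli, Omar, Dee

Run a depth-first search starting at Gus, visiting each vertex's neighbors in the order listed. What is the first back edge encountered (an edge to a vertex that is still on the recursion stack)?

DFS from Gus (visiting each vertex's neighbors in the order listed); mark gray on enter, black on exit:
Gus gray
  Max gray
    Kai gray
      Lia gray
      Lia black
    Kai black
  Max black
  Nia gray
    Jon gray
      Jon→Max: Max black — skip
      Hana gray
        Hana→Gus: Gus is gray → back edge
First back edge: Hana → Gus.

Hana->Gus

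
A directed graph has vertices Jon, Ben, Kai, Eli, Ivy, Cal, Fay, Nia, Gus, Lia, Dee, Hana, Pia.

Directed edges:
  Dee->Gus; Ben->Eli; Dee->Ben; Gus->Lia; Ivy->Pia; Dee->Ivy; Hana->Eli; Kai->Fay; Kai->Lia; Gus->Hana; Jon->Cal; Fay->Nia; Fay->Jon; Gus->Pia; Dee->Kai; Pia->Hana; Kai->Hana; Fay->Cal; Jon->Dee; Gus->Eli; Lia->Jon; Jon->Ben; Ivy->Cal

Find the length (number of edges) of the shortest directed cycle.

4

For each vertex v, BFS finds the shortest path from v back to v.
The shortest such closed walk is Jon → Dee → Kai → Lia → Jon, length 4.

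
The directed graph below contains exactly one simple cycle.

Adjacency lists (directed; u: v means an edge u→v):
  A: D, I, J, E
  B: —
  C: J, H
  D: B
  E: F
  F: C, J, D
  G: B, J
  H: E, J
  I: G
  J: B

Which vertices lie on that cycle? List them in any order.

C, E, F, H

DFS with gray/black marking from E:
E gray
  F gray
    C gray
      J gray
        B gray
        B black
      J black
      H gray
        H→E: E is gray → back edge
Back edge closes the cycle E → F → C → H → E; its vertices are {C, E, F, H}.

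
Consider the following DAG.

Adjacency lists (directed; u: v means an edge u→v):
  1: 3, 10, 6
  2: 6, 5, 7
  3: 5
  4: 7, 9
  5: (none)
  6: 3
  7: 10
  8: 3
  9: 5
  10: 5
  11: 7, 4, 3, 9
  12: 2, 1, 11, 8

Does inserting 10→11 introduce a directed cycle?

Adding 10→11 creates a cycle iff 11 can already reach 10.
Path from 11: 11 → 7 → 10.
So 11 → … → 10 → 11 is a cycle.

Yes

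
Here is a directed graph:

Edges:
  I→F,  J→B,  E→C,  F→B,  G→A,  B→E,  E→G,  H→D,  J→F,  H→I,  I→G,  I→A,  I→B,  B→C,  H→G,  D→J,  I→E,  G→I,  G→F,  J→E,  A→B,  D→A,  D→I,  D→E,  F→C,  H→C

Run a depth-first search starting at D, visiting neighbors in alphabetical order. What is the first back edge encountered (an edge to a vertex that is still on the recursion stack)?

G->A

DFS from D (visiting neighbors in alphabetical order); mark gray on enter, black on exit:
D gray
  A gray
    B gray
      C gray
      C black
      E gray
        E→C: C black — skip
        G gray
          G→A: A is gray → back edge
First back edge: G → A.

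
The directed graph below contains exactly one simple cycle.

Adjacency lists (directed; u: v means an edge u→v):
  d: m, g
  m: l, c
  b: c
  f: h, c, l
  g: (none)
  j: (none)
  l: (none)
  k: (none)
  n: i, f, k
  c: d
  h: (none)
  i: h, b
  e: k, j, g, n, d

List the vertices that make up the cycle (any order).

c, d, m

DFS with gray/black marking from d:
d gray
  m gray
    l gray
    l black
    c gray
      c→d: d is gray → back edge
Back edge closes the cycle d → m → c → d; its vertices are {c, d, m}.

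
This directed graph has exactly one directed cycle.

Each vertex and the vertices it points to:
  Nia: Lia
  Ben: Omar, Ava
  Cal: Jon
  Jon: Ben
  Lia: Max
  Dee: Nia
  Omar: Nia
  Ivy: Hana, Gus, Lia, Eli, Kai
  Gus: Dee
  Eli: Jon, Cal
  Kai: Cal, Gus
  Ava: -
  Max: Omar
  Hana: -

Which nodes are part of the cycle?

DFS with gray/black marking from Lia:
Lia gray
  Max gray
    Omar gray
      Nia gray
        Nia→Lia: Lia is gray → back edge
Back edge closes the cycle Lia → Max → Omar → Nia → Lia; its vertices are {Lia, Max, Nia, Omar}.

Lia, Max, Nia, Omar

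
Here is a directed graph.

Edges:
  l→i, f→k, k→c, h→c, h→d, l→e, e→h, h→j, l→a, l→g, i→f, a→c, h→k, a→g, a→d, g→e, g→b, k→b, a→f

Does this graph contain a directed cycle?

No

DFS with white/gray/black marking, starting from b:
b gray
b black
k gray
  k→b: b black — skip
  c gray
  c black
k black
l gray
  i gray
    f gray
      f→k: k black — skip
    f black
  i black
  e gray
    h gray
      j gray
      j black
      h→k: k black — skip
      d gray
      d black
      h→c: c black — skip
    h black
  e black
  g gray
    g→e: e black — skip
    g→b: b black — skip
  g black
  a gray
    a→c: c black — skip
    a→f: f black — skip
    a→g: g black — skip
    a→d: d black — skip
  a black
l black
Every edge goes to a white or black vertex — no back edge, so the graph is acyclic.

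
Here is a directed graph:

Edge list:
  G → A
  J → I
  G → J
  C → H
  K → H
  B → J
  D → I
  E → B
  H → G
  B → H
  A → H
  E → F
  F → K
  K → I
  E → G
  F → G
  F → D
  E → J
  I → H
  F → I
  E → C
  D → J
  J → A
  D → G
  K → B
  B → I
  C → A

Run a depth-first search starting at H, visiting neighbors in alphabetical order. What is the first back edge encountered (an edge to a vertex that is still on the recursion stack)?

DFS from H (visiting neighbors in alphabetical order); mark gray on enter, black on exit:
H gray
  G gray
    A gray
      A→H: H is gray → back edge
First back edge: A → H.

A→H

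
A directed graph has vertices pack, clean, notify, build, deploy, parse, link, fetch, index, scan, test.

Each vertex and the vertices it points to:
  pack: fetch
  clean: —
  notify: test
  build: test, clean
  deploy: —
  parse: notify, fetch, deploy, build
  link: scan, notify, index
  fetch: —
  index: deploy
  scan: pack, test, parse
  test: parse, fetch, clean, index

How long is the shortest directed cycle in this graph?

3

For each vertex v, BFS finds the shortest path from v back to v.
The shortest such closed walk is notify → test → parse → notify, length 3.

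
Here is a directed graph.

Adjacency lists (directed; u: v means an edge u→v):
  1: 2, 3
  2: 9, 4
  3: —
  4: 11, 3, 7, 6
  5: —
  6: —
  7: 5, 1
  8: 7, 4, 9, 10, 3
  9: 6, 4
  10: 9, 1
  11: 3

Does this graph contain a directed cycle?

Yes

DFS with white/gray/black marking, starting from 1:
1 gray
  2 gray
    9 gray
      6 gray
      6 black
      4 gray
        11 gray
          3 gray
          3 black
        11 black
        4→3: 3 black — skip
        7 gray
          5 gray
          5 black
          7→1: 1 is gray → back edge
Back edge found, so a cycle exists: 1 → 2 → 9 → 4 → 7 → 1.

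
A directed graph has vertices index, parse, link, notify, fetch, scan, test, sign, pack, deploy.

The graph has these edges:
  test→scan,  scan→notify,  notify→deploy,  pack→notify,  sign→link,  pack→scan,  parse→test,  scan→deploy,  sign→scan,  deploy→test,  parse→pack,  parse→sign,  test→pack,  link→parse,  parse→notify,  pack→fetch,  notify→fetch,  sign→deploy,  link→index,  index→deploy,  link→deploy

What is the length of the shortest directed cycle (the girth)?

3

For each vertex v, BFS finds the shortest path from v back to v.
The shortest such closed walk is link → parse → sign → link, length 3.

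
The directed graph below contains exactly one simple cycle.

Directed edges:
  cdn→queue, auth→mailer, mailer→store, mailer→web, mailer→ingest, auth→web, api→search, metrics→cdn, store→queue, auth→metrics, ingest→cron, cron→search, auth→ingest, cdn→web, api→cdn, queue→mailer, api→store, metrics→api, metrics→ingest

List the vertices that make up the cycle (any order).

queue, store, mailer

DFS with gray/black marking from mailer:
mailer gray
  web gray
  web black
  ingest gray
    cron gray
      search gray
      search black
    cron black
  ingest black
  store gray
    queue gray
      queue→mailer: mailer is gray → back edge
Back edge closes the cycle mailer → store → queue → mailer; its vertices are {queue, store, mailer}.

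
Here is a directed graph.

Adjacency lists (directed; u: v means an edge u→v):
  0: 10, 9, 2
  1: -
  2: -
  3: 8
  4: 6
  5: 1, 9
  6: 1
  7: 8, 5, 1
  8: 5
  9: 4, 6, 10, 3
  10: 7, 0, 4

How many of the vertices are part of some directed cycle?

A vertex is on a directed cycle iff it belongs to a strongly connected component of size ≥ 2 (or has a self-loop).
The vertices on cycles are {0, 3, 5, 7, 8, 9, 10} — 7 in total.

7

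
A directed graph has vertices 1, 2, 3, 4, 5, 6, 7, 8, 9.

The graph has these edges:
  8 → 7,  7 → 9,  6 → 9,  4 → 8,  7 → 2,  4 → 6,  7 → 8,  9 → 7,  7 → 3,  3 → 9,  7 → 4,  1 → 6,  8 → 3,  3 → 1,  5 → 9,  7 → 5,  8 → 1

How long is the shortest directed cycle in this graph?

2

For each vertex v, BFS finds the shortest path from v back to v.
The shortest such closed walk is 8 → 7 → 8, length 2.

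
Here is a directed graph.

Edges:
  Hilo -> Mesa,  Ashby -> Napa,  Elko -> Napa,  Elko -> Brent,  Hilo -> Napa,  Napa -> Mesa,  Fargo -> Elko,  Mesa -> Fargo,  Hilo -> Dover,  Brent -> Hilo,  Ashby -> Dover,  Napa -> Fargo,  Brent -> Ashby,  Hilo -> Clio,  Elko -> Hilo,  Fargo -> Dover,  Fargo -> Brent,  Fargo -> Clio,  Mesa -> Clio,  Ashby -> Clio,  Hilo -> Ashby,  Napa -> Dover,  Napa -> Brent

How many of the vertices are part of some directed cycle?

A vertex is on a directed cycle iff it belongs to a strongly connected component of size ≥ 2 (or has a self-loop).
The vertices on cycles are {Elko, Hilo, Mesa, Napa, Ashby, Brent, Fargo} — 7 in total.

7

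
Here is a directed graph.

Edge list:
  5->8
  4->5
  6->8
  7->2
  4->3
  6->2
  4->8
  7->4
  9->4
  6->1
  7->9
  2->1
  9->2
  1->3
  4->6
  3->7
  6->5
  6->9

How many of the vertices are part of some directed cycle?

A vertex is on a directed cycle iff it belongs to a strongly connected component of size ≥ 2 (or has a self-loop).
The vertices on cycles are {1, 2, 3, 4, 6, 7, 9} — 7 in total.

7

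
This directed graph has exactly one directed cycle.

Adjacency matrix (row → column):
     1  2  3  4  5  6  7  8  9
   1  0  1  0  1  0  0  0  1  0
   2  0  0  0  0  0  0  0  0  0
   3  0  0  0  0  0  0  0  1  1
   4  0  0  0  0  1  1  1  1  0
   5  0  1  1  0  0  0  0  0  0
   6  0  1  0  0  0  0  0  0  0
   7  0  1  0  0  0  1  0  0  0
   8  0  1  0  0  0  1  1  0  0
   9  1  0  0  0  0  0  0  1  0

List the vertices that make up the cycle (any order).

1, 3, 4, 5, 9

DFS with gray/black marking from 5:
5 gray
  3 gray
    8 gray
      6 gray
        2 gray
        2 black
      6 black
      8→2: 2 black — skip
      7 gray
        7→2: 2 black — skip
        7→6: 6 black — skip
      7 black
    8 black
    9 gray
      9→8: 8 black — skip
      1 gray
        4 gray
          4→6: 6 black — skip
          4→5: 5 is gray → back edge
Back edge closes the cycle 5 → 3 → 9 → 1 → 4 → 5; its vertices are {1, 3, 4, 5, 9}.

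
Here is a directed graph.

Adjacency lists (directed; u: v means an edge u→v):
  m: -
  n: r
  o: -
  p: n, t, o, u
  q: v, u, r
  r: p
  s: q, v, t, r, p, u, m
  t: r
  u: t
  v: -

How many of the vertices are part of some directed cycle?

5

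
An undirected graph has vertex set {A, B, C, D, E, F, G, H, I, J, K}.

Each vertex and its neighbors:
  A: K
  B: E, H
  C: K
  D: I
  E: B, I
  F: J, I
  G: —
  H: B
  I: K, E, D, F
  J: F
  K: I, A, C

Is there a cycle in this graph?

No

DFS, tracking each vertex's parent; an edge to a visited non-parent vertex closes a cycle.
Start from I:
visit I (parent –)
  visit K (parent I)
    K–I: parent, skip
    visit A (parent K)
      A–K: parent, skip
    visit C (parent K)
      C–K: parent, skip
  visit E (parent I)
    visit B (parent E)
      B–E: parent, skip
      visit H (parent B)
        H–B: parent, skip
    E–I: parent, skip
  visit D (parent I)
    D–I: parent, skip
  visit F (parent I)
    visit J (parent F)
      J–F: parent, skip
    F–I: parent, skip
visit G (parent –)
No non-parent visited neighbor found — the graph is a forest.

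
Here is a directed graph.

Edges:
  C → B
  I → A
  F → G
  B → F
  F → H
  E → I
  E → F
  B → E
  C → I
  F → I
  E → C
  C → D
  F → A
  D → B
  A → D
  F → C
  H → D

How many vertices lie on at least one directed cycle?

8

A vertex is on a directed cycle iff it belongs to a strongly connected component of size ≥ 2 (or has a self-loop).
The vertices on cycles are {A, B, C, D, E, F, H, I} — 8 in total.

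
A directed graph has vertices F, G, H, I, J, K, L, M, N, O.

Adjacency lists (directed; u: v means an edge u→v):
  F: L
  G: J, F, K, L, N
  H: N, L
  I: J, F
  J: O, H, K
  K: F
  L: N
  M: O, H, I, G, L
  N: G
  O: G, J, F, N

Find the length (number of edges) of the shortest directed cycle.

For each vertex v, BFS finds the shortest path from v back to v.
The shortest such closed walk is J → O → J, length 2.

2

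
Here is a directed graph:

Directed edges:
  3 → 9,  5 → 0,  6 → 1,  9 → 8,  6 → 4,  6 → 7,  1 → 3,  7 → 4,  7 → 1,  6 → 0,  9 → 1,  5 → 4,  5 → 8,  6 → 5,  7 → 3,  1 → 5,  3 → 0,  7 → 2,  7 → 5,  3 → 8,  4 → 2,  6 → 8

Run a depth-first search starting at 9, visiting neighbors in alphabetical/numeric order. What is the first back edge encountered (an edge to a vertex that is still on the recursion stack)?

DFS from 9 (visiting neighbors in alphabetical/numeric order); mark gray on enter, black on exit:
9 gray
  1 gray
    3 gray
      0 gray
      0 black
      8 gray
      8 black
      3→9: 9 is gray → back edge
First back edge: 3 → 9.

3→9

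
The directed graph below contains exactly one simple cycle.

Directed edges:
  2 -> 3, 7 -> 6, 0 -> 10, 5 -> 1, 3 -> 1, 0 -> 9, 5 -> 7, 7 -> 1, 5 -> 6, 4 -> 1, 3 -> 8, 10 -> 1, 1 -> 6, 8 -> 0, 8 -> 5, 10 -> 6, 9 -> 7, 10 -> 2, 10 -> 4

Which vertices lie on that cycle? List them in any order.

0, 2, 3, 8, 10

DFS with gray/black marking from 8:
8 gray
  0 gray
    9 gray
      7 gray
        1 gray
          6 gray
          6 black
        1 black
        7→6: 6 black — skip
      7 black
    9 black
    10 gray
      2 gray
        3 gray
          3→8: 8 is gray → back edge
Back edge closes the cycle 8 → 0 → 10 → 2 → 3 → 8; its vertices are {0, 2, 3, 8, 10}.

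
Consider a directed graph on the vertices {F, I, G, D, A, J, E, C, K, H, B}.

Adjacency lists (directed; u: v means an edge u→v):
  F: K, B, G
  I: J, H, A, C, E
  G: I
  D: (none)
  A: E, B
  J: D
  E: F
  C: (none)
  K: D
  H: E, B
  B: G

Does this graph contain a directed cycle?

Yes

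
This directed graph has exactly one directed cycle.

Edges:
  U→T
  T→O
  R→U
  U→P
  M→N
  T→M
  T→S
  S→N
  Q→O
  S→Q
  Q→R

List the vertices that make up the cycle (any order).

Q, R, S, T, U

DFS with gray/black marking from U:
U gray
  P gray
  P black
  T gray
    O gray
    O black
    M gray
      N gray
      N black
    M black
    S gray
      Q gray
        R gray
          R→U: U is gray → back edge
Back edge closes the cycle U → T → S → Q → R → U; its vertices are {Q, R, S, T, U}.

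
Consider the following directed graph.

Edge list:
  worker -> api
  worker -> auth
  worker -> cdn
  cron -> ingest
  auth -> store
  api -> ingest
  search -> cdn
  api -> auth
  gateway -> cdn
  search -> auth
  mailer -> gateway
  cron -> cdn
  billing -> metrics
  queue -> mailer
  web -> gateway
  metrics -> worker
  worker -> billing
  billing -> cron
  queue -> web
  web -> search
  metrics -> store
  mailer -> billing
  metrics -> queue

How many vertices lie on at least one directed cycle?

5

A vertex is on a directed cycle iff it belongs to a strongly connected component of size ≥ 2 (or has a self-loop).
The vertices on cycles are {queue, mailer, worker, billing, metrics} — 5 in total.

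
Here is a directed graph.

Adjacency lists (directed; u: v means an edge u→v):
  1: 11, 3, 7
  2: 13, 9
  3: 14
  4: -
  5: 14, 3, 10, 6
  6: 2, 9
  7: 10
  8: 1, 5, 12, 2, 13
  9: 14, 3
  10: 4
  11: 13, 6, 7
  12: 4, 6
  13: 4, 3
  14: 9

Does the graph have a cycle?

Yes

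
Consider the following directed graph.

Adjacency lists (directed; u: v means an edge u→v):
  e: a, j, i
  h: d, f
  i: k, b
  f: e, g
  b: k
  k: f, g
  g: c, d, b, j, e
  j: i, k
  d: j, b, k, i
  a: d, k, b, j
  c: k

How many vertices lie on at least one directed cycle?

A vertex is on a directed cycle iff it belongs to a strongly connected component of size ≥ 2 (or has a self-loop).
The vertices on cycles are {a, b, c, d, e, f, g, i, j, k} — 10 in total.

10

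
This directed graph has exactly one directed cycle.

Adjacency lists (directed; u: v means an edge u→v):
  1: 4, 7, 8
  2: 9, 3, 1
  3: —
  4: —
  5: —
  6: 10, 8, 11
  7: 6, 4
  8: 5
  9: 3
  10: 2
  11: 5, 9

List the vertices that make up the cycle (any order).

DFS with gray/black marking from 10:
10 gray
  2 gray
    9 gray
      3 gray
      3 black
    9 black
    2→3: 3 black — skip
    1 gray
      4 gray
      4 black
      7 gray
        6 gray
          6→10: 10 is gray → back edge
Back edge closes the cycle 10 → 2 → 1 → 7 → 6 → 10; its vertices are {1, 2, 6, 7, 10}.

1, 2, 6, 7, 10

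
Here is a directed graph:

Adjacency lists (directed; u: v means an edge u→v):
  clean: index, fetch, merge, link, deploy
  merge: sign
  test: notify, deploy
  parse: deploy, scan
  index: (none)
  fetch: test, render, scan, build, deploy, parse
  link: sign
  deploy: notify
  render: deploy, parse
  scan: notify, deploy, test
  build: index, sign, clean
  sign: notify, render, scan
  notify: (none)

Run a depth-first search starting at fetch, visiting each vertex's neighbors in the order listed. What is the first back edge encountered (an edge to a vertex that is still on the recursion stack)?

DFS from fetch (visiting each vertex's neighbors in the order listed); mark gray on enter, black on exit:
fetch gray
  test gray
    notify gray
    notify black
    deploy gray
      deploy→notify: notify black — skip
    deploy black
  test black
  render gray
    render→deploy: deploy black — skip
    parse gray
      parse→deploy: deploy black — skip
      scan gray
        scan→notify: notify black — skip
        scan→deploy: deploy black — skip
        scan→test: test black — skip
      scan black
    parse black
  render black
  fetch→scan: scan black — skip
  build gray
    index gray
    index black
    sign gray
      sign→notify: notify black — skip
      sign→render: render black — skip
      sign→scan: scan black — skip
    sign black
    clean gray
      clean→index: index black — skip
      clean→fetch: fetch is gray → back edge
First back edge: clean → fetch.

clean→fetch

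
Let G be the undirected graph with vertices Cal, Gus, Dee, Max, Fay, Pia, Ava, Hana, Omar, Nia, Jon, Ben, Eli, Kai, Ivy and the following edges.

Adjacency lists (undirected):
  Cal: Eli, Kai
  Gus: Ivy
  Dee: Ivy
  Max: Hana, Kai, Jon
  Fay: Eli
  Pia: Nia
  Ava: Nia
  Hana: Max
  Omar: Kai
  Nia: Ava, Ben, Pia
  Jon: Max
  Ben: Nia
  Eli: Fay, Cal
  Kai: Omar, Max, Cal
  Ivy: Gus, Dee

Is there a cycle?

No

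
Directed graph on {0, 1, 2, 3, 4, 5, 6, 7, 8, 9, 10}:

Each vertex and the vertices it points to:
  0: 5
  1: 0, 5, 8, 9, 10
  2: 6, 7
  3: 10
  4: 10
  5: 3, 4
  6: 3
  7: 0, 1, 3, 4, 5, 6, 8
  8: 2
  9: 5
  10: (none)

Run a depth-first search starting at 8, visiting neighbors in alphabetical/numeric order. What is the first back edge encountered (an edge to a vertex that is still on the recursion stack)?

1->8

DFS from 8 (visiting neighbors in alphabetical/numeric order); mark gray on enter, black on exit:
8 gray
  2 gray
    6 gray
      3 gray
        10 gray
        10 black
      3 black
    6 black
    7 gray
      0 gray
        5 gray
          5→3: 3 black — skip
          4 gray
            4→10: 10 black — skip
          4 black
        5 black
      0 black
      1 gray
        1→0: 0 black — skip
        1→5: 5 black — skip
        1→8: 8 is gray → back edge
First back edge: 1 → 8.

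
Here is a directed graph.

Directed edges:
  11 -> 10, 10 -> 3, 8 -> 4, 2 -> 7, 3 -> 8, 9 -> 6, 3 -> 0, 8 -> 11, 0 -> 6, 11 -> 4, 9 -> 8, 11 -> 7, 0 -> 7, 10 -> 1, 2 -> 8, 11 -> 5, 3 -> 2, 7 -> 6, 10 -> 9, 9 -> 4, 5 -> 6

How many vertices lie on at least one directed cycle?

6

A vertex is on a directed cycle iff it belongs to a strongly connected component of size ≥ 2 (or has a self-loop).
The vertices on cycles are {2, 3, 8, 9, 10, 11} — 6 in total.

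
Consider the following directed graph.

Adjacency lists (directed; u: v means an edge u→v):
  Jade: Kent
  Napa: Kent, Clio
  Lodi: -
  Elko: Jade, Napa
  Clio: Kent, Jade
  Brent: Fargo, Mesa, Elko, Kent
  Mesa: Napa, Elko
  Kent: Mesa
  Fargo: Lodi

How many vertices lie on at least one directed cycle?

A vertex is on a directed cycle iff it belongs to a strongly connected component of size ≥ 2 (or has a self-loop).
The vertices on cycles are {Clio, Elko, Jade, Kent, Mesa, Napa} — 6 in total.

6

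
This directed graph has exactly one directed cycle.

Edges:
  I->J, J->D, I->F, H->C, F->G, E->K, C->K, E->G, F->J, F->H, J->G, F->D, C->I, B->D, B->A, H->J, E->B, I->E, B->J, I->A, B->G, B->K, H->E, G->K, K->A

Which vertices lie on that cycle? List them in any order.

DFS with gray/black marking from C:
C gray
  K gray
    A gray
    A black
  K black
  I gray
    E gray
      B gray
        G gray
          G→K: K black — skip
        G black
        D gray
        D black
        B→K: K black — skip
        B→A: A black — skip
        J gray
          J→G: G black — skip
          J→D: D black — skip
        J black
      B black
      E→K: K black — skip
      E→G: G black — skip
    E black
    I→J: J black — skip
    F gray
      F→J: J black — skip
      F→D: D black — skip
      F→G: G black — skip
      H gray
        H→E: E black — skip
        H→J: J black — skip
        H→C: C is gray → back edge
Back edge closes the cycle C → I → F → H → C; its vertices are {C, F, H, I}.

C, F, H, I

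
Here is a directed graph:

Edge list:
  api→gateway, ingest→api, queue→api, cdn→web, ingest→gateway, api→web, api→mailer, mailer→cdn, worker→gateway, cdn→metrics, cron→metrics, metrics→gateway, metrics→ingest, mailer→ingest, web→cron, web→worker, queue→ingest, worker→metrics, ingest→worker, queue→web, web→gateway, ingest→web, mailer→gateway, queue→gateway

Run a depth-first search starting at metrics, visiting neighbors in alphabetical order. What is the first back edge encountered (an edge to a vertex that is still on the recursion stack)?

cdn→metrics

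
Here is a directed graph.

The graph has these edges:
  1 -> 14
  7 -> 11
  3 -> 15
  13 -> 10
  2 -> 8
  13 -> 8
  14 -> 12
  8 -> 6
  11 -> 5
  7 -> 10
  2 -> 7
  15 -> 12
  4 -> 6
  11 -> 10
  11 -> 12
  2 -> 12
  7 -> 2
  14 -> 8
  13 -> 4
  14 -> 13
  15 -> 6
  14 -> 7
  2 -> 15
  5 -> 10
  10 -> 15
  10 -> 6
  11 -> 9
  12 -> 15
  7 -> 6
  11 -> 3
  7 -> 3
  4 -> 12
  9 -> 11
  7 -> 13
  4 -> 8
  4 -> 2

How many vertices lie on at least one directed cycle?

A vertex is on a directed cycle iff it belongs to a strongly connected component of size ≥ 2 (or has a self-loop).
The vertices on cycles are {2, 4, 7, 9, 11, 12, 13, 15} — 8 in total.

8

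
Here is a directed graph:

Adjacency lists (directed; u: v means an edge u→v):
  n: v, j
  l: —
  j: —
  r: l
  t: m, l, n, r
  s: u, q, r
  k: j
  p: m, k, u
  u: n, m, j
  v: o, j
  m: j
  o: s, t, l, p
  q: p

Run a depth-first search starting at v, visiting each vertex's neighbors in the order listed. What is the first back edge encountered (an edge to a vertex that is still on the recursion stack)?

n->v

DFS from v (visiting each vertex's neighbors in the order listed); mark gray on enter, black on exit:
v gray
  o gray
    s gray
      u gray
        n gray
          n→v: v is gray → back edge
First back edge: n → v.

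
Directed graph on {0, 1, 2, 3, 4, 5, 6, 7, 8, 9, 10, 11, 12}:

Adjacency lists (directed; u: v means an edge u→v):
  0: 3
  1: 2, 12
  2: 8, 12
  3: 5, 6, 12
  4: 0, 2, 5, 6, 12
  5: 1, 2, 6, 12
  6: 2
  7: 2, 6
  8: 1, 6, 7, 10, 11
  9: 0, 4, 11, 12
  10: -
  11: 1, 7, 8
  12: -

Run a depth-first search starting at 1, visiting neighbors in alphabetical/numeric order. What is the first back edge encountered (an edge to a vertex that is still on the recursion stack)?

8→1

DFS from 1 (visiting neighbors in alphabetical/numeric order); mark gray on enter, black on exit:
1 gray
  2 gray
    8 gray
      8→1: 1 is gray → back edge
First back edge: 8 → 1.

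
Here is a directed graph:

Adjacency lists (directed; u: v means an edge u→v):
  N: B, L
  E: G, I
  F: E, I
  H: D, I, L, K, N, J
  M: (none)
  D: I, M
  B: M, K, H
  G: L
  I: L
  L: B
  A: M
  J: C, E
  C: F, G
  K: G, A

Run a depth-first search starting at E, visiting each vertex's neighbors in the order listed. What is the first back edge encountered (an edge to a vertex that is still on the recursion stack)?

K->G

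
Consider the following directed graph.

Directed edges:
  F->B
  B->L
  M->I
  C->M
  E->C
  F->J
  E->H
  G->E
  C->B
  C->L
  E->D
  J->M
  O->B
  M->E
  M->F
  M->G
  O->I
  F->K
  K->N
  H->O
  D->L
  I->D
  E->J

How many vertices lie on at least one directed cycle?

6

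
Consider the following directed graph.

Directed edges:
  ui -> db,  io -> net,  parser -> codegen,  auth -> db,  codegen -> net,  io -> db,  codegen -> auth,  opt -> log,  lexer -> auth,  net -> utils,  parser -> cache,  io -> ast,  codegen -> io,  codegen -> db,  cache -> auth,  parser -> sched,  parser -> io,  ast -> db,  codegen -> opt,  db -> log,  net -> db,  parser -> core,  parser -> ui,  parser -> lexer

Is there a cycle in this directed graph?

DFS with white/gray/black marking, starting from core:
core gray
core black
auth gray
  db gray
    log gray
    log black
  db black
auth black
codegen gray
  net gray
    utils gray
    utils black
    net→db: db black — skip
  net black
  opt gray
    opt→log: log black — skip
  opt black
  codegen→auth: auth black — skip
  io gray
    io→net: net black — skip
    io→db: db black — skip
    ast gray
      ast→db: db black — skip
    ast black
  io black
  codegen→db: db black — skip
codegen black
cache gray
  cache→auth: auth black — skip
cache black
ui gray
  ui→db: db black — skip
ui black
lexer gray
  lexer→auth: auth black — skip
lexer black
sched gray
sched black
parser gray
  parser→core: core black — skip
  parser→sched: sched black — skip
  parser→cache: cache black — skip
  parser→ui: ui black — skip
  parser→io: io black — skip
  parser→codegen: codegen black — skip
  parser→lexer: lexer black — skip
parser black
Every edge goes to a white or black vertex — no back edge, so the graph is acyclic.

No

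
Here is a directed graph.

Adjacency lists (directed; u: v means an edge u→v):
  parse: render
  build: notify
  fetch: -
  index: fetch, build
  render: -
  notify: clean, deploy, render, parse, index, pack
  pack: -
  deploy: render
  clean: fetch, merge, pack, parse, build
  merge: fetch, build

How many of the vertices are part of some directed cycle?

5

A vertex is on a directed cycle iff it belongs to a strongly connected component of size ≥ 2 (or has a self-loop).
The vertices on cycles are {build, clean, index, merge, notify} — 5 in total.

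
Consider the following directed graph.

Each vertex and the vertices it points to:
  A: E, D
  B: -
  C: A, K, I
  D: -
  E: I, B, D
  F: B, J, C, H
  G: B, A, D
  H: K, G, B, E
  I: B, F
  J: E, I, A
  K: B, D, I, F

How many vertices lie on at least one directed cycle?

A vertex is on a directed cycle iff it belongs to a strongly connected component of size ≥ 2 (or has a self-loop).
The vertices on cycles are {A, C, E, F, G, H, I, J, K} — 9 in total.

9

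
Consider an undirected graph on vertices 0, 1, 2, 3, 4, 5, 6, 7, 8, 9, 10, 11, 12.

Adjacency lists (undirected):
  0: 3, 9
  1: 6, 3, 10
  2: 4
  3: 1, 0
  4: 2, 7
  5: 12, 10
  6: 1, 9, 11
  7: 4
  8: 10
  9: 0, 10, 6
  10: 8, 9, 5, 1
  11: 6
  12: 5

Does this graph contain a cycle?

DFS, tracking each vertex's parent; an edge to a visited non-parent vertex closes a cycle.
Start from 11:
visit 11 (parent –)
  visit 6 (parent 11)
    visit 1 (parent 6)
      1–6: parent, skip
      visit 3 (parent 1)
        3–1: parent, skip
        visit 0 (parent 3)
          0–3: parent, skip
          visit 9 (parent 0)
            9–0: parent, skip
            visit 10 (parent 9)
              visit 8 (parent 10)
                8–10: parent, skip
              10–9: parent, skip
              visit 5 (parent 10)
                visit 12 (parent 5)
                  12–5: parent, skip
                5–10: parent, skip
              10–1: 1 visited and ≠ parent → cycle
Cycle: 1 – 3 – 0 – 9 – 10 – 1.

Yes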